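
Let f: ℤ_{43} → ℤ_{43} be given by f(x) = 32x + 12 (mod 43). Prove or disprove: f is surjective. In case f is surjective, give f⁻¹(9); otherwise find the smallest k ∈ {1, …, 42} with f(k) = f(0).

Since gcd(32, 43) = 1, 32 is invertible modulo 43. Euclid's algorithm: 43 = 1·32 + 11, 32 = 2·11 + 10, 11 = 1·10 + 1; back-substituting gives 1 = 39·32 − 29·43, so 32⁻¹ ≡ 39 (mod 43).
For any y ∈ ℤ_{43}, x = 39(y − 12) mod 43 satisfies f(x) = 32·39(y − 12) + 12 ≡ y (since 32·39 ≡ 1 mod 43). So every y has a preimage.
Therefore f is surjective.
Since f is surjective, we find f⁻¹(9): we need 32x ≡ 9 − 12 ≡ 40 (mod 43). Using 32⁻¹ = 39: x ≡ 39·40 = 1560 = 36·43 + 12, so x = 12.
Check: f(12) = 32·12 + 12 = 396 = 9·43 + 9 ≡ 9 (mod 43).

12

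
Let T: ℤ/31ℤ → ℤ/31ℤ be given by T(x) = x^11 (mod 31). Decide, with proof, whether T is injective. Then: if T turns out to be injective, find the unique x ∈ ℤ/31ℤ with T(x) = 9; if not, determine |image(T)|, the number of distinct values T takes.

Since 31 is prime, the nonzero elements of ℤ/31ℤ form a cyclic group of order 30.
As gcd(11, 30) = 1, raising to the 11th power is a bijection on this group: if s^11 ≡ t^11 then (st^{−1})^11 = 1, and the only element of order dividing gcd(11, 30) = 1 is 1, so s = t.
With T(0) = 0 this makes T injective on all of ℤ/31ℤ, hence bijective (finite equal-size domain and codomain). In particular T is injective.
Since T is injective, we find the preimage of 9. The inverse of x ↦ x^11 on (ℤ/31ℤ)^× is x ↦ x^11, because 11·11 = 121 = 4·30 + 1 ≡ 1 (mod 30) and x^{30} = 1 for x ≠ 0 (Fermat). So T⁻¹(9) = 9^11 mod 31.
Repeated squaring mod 31: 9^1 ≡ 9, 9^2 ≡ 9² = 81 ≡ 19, 9^4 ≡ 19² = 361 ≡ 20, 9^8 ≡ 20² = 400 ≡ 28. Since 11 = 8 + 2 + 1, 9^11 ≡ 28·19·9: 28·19 = 532 ≡ 5, then 5·9 = 45 ≡ 14. So 9^11 ≡ 14 (mod 31).
Hence T⁻¹(9) = 14.

14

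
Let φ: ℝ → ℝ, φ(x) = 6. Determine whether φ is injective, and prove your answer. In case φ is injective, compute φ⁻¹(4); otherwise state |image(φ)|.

Recall that φ is injective when φ(u) = φ(v) forces u = v.
φ(0) = 6 = φ(1) with 0 ≠ 1, so φ is not injective.
Since φ is not injective, we state |image(φ)|: the image of φ is {6}, which has 1 element.

1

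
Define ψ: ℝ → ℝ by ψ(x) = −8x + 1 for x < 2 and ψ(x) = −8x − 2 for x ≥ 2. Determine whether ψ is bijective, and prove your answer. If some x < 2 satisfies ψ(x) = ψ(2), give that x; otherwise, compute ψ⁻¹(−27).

Both pieces are strictly decreasing (slopes −8 and −8), so each is injective on its own interval.
The left piece maps (−∞, 2) onto (−15, ∞); the right piece maps [2, ∞) onto (−∞, −18].
The images leave a gap (−15 has no preimage), so ψ is not surjective, hence not bijective.
Because the two images are disjoint, no x < 2 has ψ(x) = ψ(2), so we compute ψ⁻¹(−27): −27 lies in (−∞, −18], so solve −8x − 2 = −27: x = (−27 + 2)/(−8) = 25/8.

25/8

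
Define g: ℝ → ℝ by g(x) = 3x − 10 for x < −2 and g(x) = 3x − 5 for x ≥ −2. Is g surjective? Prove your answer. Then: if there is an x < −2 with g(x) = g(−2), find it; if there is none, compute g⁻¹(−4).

Both pieces are strictly increasing (slopes 3 and 3), so each is injective on its own interval.
The left piece maps (−∞, −2) onto (−∞, −16); the right piece maps [−2, ∞) onto [−11, ∞).
The union (−∞, −16) ∪ [−11, ∞) omits the interval between −16 and −11; in particular −16 has no preimage. So g is not surjective.
Because the two images are disjoint, no x < −2 has g(x) = g(−2), so we compute g⁻¹(−4): −4 lies in [−11, ∞), so solve 3x − 5 = −4: x = (−4 + 5)/3 = 1/3.

1/3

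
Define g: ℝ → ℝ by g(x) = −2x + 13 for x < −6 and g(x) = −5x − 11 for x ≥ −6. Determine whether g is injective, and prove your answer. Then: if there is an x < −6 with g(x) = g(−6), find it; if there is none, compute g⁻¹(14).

-5

Both pieces are strictly decreasing (slopes −2 and −5), so each is injective on its own interval.
The left piece maps (−∞, −6) onto (25, ∞); the right piece maps [−6, ∞) onto (−∞, 19].
These images are disjoint, so no value is attained by both pieces. Therefore g is injective.
Because the two images are disjoint, no x < −6 has g(x) = g(−6), so we compute g⁻¹(14): 14 lies in (−∞, 19], so solve −5x − 11 = 14: x = (14 + 11)/(−5) = −5.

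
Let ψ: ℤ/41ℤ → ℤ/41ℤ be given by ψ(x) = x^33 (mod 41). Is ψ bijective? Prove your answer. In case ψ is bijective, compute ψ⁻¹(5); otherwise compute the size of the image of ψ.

21

Since 41 is prime, the nonzero elements of ℤ/41ℤ form a cyclic group of order 40.
As gcd(33, 40) = 1, raising to the 33rd power is a bijection on this group: if s^33 ≡ t^33 then (st^{−1})^33 = 1, and the only element of order dividing gcd(33, 40) = 1 is 1, so s = t.
With ψ(0) = 0 this makes ψ injective on all of ℤ/41ℤ, hence bijective (finite equal-size domain and codomain). In particular ψ is bijective.
Since ψ is bijective, we find the preimage of 5. The inverse of x ↦ x^33 on (ℤ/41ℤ)^× is x ↦ x^17, because 33·17 = 561 = 14·40 + 1 ≡ 1 (mod 40) and x^{40} = 1 for x ≠ 0 (Fermat). So ψ⁻¹(5) = 5^17 mod 41.
Repeated squaring mod 41: 5^1 ≡ 5, 5^2 ≡ 5² = 25, 5^4 ≡ 25² = 625 ≡ 10, 5^8 ≡ 10² = 100 ≡ 18, 5^16 ≡ 18² = 324 ≡ 37. Since 17 = 16 + 1, 5^17 ≡ 37·5: 37·5 = 185 ≡ 21. So 5^17 ≡ 21 (mod 41).
Hence ψ⁻¹(5) = 21.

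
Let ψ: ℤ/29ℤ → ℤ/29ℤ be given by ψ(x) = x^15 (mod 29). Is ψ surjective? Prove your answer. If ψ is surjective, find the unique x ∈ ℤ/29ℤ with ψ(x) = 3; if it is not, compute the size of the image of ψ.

Since 29 is prime, the nonzero elements of ℤ/29ℤ form a cyclic group of order 28.
As gcd(15, 28) = 1, raising to the 15th power is a bijection on this group: if a^15 ≡ b^15 then (ab^{−1})^15 = 1, and the only element of order dividing gcd(15, 28) = 1 is 1, so a = b.
With ψ(0) = 0 this makes ψ injective on all of ℤ/29ℤ, hence bijective (finite equal-size domain and codomain). In particular ψ is surjective.
Since ψ is surjective, we find the preimage of 3. The inverse of x ↦ x^15 on (ℤ/29ℤ)^× is x ↦ x^15, because 15·15 = 225 = 8·28 + 1 ≡ 1 (mod 28) and x^{28} = 1 for x ≠ 0 (Fermat). So ψ⁻¹(3) = 3^15 mod 29.
Repeated squaring mod 29: 3^1 ≡ 3, 3^2 ≡ 3² = 9, 3^4 ≡ 9² = 81 ≡ 23, 3^8 ≡ 23² = 529 ≡ 7. Since 15 = 8 + 4 + 2 + 1, 3^15 ≡ 7·23·9·3: 7·23 = 161 ≡ 16, then 16·9 = 144 ≡ 28, then 28·3 = 84 ≡ 26. So 3^15 ≡ 26 (mod 29).
Hence ψ⁻¹(3) = 26.

26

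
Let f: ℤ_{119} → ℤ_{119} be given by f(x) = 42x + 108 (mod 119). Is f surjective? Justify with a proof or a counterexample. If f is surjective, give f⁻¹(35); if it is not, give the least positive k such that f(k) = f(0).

17

Since gcd(42, 119) = 7, we have 42x ≡ 0 (mod 7) for all x, so f(x) ≡ 3 (mod 7).
But 0 ≢ 3 (mod 7), so 0 ∈ ℤ_{119} has no preimage. So f is not surjective.
Since f is not surjective, we find the least positive k with f(k) = f(0): this means 42k ≡ 0 (mod 119), i.e. 119 ∣ 42k. Since gcd(42, 119) = 7, dividing through by 7 this holds exactly when 17 ∣ 6k, and as gcd(6, 17) = 1, exactly when 17 ∣ k.
The smallest positive such k is 17.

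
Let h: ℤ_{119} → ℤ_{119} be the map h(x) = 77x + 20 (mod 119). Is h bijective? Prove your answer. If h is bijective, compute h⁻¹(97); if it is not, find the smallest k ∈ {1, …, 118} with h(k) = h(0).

17

By definition, h is injective when h(s) = h(t) forces s = t.
We have gcd(77, 119) = 7 > 1. Taking s = 0 and t = 17: h(0) = 20 and h(17) = 77·17 + 20 = 1329 ≡ 20 (mod 119).
So h(0) = h(17) while 0 ≠ 17, hence h is not injective, hence not bijective.
Since h is not bijective, we find the least positive k with h(k) = h(0): this means 77k ≡ 0 (mod 119), i.e. 119 ∣ 77k. Since gcd(77, 119) = 7, dividing through by 7 this holds exactly when 17 ∣ 11k, and as gcd(11, 17) = 1, exactly when 17 ∣ k.
The smallest positive such k is 17.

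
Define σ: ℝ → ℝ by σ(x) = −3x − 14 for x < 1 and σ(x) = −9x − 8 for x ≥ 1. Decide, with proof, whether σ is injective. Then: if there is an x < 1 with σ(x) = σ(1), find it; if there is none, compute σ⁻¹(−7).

-7/3

Both pieces are strictly decreasing (slopes −3 and −9), so each is injective on its own interval.
The left piece maps (−∞, 1) onto (−17, ∞); the right piece maps [1, ∞) onto (−∞, −17].
These images are disjoint, so no value is attained by both pieces. Hence σ is injective.
Because the two images are disjoint, no x < 1 has σ(x) = σ(1), so we compute σ⁻¹(−7): −7 lies in (−17, ∞), so solve −3x − 14 = −7: x = (−7 + 14)/(−3) = −7/3.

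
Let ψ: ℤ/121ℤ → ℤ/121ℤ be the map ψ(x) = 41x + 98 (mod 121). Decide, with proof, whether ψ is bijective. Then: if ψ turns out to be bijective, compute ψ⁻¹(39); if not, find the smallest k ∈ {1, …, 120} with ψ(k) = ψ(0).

93

By definition, injectivity means: for all x_1, x_2 in the domain, ψ(x_1) = ψ(x_2) implies x_1 = x_2.
If ψ(x_1) = ψ(x_2), then 41x_1 ≡ 41x_2 (mod 121). Because gcd(41, 121) = 1, we may cancel 41 to get x_1 ≡ x_2 (mod 121).
We now compute 41⁻¹ mod 121 explicitly. Euclid's algorithm: 121 = 2·41 + 39, 41 = 1·39 + 2, 39 = 19·2 + 1; back-substituting gives 1 = 62·41 − 21·121, so 41⁻¹ ≡ 62 (mod 121).
For any y ∈ ℤ/121ℤ, x = 62(y − 98) mod 121 satisfies ψ(x) = 41·62(y − 98) + 98 ≡ y (since 41·62 ≡ 1 mod 121). So every y has a preimage.
So ψ is bijective.
Since ψ is bijective, we find ψ⁻¹(39): we need 41x ≡ 39 − 98 ≡ 62 (mod 121). Using 41⁻¹ = 62: x ≡ 62·62 = 3844 = 31·121 + 93, so x = 93.
Check: ψ(93) = 41·93 + 98 = 3911 = 32·121 + 39 ≡ 39 (mod 121).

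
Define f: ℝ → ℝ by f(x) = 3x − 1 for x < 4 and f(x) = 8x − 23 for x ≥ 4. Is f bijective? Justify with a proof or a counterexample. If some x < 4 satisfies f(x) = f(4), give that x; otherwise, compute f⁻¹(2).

Both pieces are strictly increasing (slopes 3 and 8), so each is injective on its own interval.
The left piece maps (−∞, 4) onto (−∞, 11); the right piece maps [4, ∞) onto [9, ∞).
These images overlap. In particular f(4) = 9 (right piece), and solving 3x − 1 = 9 on the left piece gives x = 10/3 < 4.
So f(10/3) = f(4) with 10/3 ≠ 4, and f is not injective, hence not bijective. This x = 10/3 is the requested value below 4.

10/3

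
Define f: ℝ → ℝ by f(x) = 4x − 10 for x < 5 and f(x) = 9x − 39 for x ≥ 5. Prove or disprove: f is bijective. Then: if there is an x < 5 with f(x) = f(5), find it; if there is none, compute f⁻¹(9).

Both pieces are strictly increasing (slopes 4 and 9), so each is injective on its own interval.
The left piece maps (−∞, 5) onto (−∞, 10); the right piece maps [5, ∞) onto [6, ∞).
These images overlap. In particular f(5) = 6 (right piece), and solving 4x − 10 = 6 on the left piece gives x = 4 < 5.
So f(4) = f(5) with 4 ≠ 5, and f is not injective, hence not bijective. This x = 4 is the requested value below 5.

4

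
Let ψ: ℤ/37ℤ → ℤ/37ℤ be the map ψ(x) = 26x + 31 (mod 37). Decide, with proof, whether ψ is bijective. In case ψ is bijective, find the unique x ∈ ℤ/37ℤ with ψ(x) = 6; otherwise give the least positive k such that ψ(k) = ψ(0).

Suppose ψ(u) = ψ(v) in ℤ/37ℤ. Then 26u + 31 ≡ 26v + 31 (mod 37), hence 26(u − v) ≡ 0 (mod 37).
Since gcd(26, 37) = 1, 26 is invertible modulo 37, thus u − v ≡ 0 (mod 37), i.e. u = v.
We now compute 26⁻¹ mod 37 explicitly. Euclid's algorithm: 37 = 1·26 + 11, 26 = 2·11 + 4, 11 = 2·4 + 3, 4 = 1·3 + 1; back-substituting gives 1 = 10·26 − 7·37, so 26⁻¹ ≡ 10 (mod 37).
For any y ∈ ℤ/37ℤ, x = 10(y − 31) mod 37 satisfies ψ(x) = 26·10(y − 31) + 31 ≡ y (since 26·10 ≡ 1 mod 37). So every y has a preimage.
Thus ψ is bijective.
Since ψ is bijective, we find ψ⁻¹(6): we need 26x ≡ 6 − 31 ≡ 12 (mod 37). Using 26⁻¹ = 10: x ≡ 10·12 = 120 = 3·37 + 9, so x = 9.
Check: ψ(9) = 26·9 + 31 = 265 = 7·37 + 6 ≡ 6 (mod 37).

9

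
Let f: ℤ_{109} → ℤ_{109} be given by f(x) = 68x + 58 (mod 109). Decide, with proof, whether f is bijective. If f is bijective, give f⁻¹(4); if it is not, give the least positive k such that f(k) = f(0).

Recall that f is injective when f(u) = f(v) forces u = v.
Suppose f(u) = f(v) in ℤ_{109}. Then 68u + 58 ≡ 68v + 58 (mod 109), so 68(u − v) ≡ 0 (mod 109).
Since gcd(68, 109) = 1, 68 is invertible modulo 109, hence u − v ≡ 0 (mod 109), i.e. u = v.
We now compute 68⁻¹ mod 109 explicitly. Euclid's algorithm: 109 = 1·68 + 41, 68 = 1·41 + 27, 41 = 1·27 + 14, 27 = 1·14 + 13, 14 = 1·13 + 1; back-substituting gives 1 = 101·68 − 63·109, so 68⁻¹ ≡ 101 (mod 109).
For any y ∈ ℤ_{109}, x = 101(y − 58) mod 109 satisfies f(x) = 68·101(y − 58) + 58 ≡ y (since 68·101 ≡ 1 mod 109). So every y has a preimage.
So f is bijective.
Since f is bijective, we find f⁻¹(4): we need 68x ≡ 4 − 58 ≡ 55 (mod 109). Using 68⁻¹ = 101: x ≡ 101·55 = 5555 = 50·109 + 105, so x = 105.
Check: f(105) = 68·105 + 58 = 7198 = 66·109 + 4 ≡ 4 (mod 109).

105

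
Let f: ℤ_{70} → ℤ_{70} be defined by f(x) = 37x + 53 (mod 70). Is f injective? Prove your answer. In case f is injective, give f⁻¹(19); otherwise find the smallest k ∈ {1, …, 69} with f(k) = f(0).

Recall: injectivity means: for all s, t in the domain, f(s) = f(t) implies s = t.
Suppose f(s) = f(t) in ℤ_{70}. Then 37s + 53 ≡ 37t + 53 (mod 70), hence 37(s − t) ≡ 0 (mod 70).
Since gcd(37, 70) = 1, 37 is invertible modulo 70, so s − t ≡ 0 (mod 70), i.e. s = t.
Thus f is injective.
We now compute 37⁻¹ mod 70 explicitly. Euclid's algorithm: 70 = 1·37 + 33, 37 = 1·33 + 4, 33 = 8·4 + 1; back-substituting gives 1 = 53·37 − 28·70, so 37⁻¹ ≡ 53 (mod 70).
Since f is injective, we find f⁻¹(19): we need 37x ≡ 19 − 53 ≡ 36 (mod 70). Using 37⁻¹ = 53: x ≡ 53·36 = 1908 = 27·70 + 18, so x = 18.
Check: f(18) = 37·18 + 53 = 719 = 10·70 + 19 ≡ 19 (mod 70).

18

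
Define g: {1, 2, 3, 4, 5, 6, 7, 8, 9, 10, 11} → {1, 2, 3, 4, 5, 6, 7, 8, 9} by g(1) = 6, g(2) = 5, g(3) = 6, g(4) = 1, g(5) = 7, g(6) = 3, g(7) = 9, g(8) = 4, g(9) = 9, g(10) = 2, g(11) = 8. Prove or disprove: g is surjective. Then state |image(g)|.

Every element of the codomain has a preimage: 1 = g(4), 2 = g(10), 3 = g(6), 4 = g(8), 5 = g(2), 6 = g(1), 7 = g(5), 8 = g(11), 9 = g(7).
Hence g is surjective.
The image of g is {1, 2, 3, 4, 5, 6, 7, 8, 9}, which has 9 elements.

9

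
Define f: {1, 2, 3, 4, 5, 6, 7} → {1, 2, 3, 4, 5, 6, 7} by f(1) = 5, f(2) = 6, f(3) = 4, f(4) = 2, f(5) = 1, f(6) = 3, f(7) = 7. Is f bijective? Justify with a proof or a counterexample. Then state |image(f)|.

The values 5, 6, 4, 2, 1, 3, 7 are a permutation of {1, 2, 3, 4, 5, 6, 7}: each element appears exactly once.
So f is injective and surjective, hence bijective.
The image of f is {1, 2, 3, 4, 5, 6, 7}, which has 7 elements.

7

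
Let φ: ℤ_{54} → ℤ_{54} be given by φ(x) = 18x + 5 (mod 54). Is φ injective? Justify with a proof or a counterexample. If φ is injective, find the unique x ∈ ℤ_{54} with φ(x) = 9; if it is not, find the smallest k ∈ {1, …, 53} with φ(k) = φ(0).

3

We have gcd(18, 54) = 18 > 1. Taking a = 0 and b = 3: φ(0) = 5 and φ(3) = 18·3 + 5 = 59 ≡ 5 (mod 54).
So φ(0) = φ(3) while 0 ≠ 3, hence φ is not injective.
Since φ is not injective, we find the least positive k with φ(k) = φ(0): this means 18k ≡ 0 (mod 54), i.e. 54 ∣ 18k. Since gcd(18, 54) = 18, dividing through by 18 this holds exactly when 3 ∣ k.
The smallest positive such k is 3.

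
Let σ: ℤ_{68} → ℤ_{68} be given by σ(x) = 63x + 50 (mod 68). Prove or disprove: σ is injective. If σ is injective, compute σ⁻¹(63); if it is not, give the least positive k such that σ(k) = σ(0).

11

If σ(x_1) = σ(x_2), then 63x_1 ≡ 63x_2 (mod 68). Because gcd(63, 68) = 1, we may cancel 63 to get x_1 ≡ x_2 (mod 68).
Thus σ is injective.
We now compute 63⁻¹ mod 68 explicitly. Euclid's algorithm: 68 = 1·63 + 5, 63 = 12·5 + 3, 5 = 1·3 + 2, 3 = 1·2 + 1; back-substituting gives 1 = 27·63 − 25·68, so 63⁻¹ ≡ 27 (mod 68).
Since σ is injective, we compute σ⁻¹(63): solve 63x + 50 ≡ 63 (mod 68), i.e. 63x ≡ 13 (mod 68).
Multiplying by 63⁻¹ = 27 gives x ≡ 27·13 = 351 = 5·68 + 11 ≡ 11 (mod 68).
Check: σ(11) = 63·11 + 50 = 743 = 10·68 + 63 ≡ 63 (mod 68).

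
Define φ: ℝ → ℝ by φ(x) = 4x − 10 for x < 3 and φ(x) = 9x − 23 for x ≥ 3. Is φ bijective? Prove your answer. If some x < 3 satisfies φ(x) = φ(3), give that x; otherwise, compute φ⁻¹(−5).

Both pieces are strictly increasing (slopes 4 and 9), so each is injective on its own interval.
The left piece maps (−∞, 3) onto (−∞, 2); the right piece maps [3, ∞) onto [4, ∞).
The images leave a gap (2 has no preimage), so φ is not surjective, hence not bijective.
Because the two images are disjoint, no x < 3 has φ(x) = φ(3), so we compute φ⁻¹(−5): −5 lies in (−∞, 2), so solve 4x − 10 = −5: x = (−5 + 10)/4 = 5/4.

5/4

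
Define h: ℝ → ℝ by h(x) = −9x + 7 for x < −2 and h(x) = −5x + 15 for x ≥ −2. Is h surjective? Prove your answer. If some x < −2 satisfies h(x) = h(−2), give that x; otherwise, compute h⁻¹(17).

-2/5

Both pieces are strictly decreasing (slopes −9 and −5), so each is injective on its own interval.
The left piece maps (−∞, −2) onto (25, ∞); the right piece maps [−2, ∞) onto (−∞, 25].
These images together cover ℝ, so h is surjective.
Because the two images are disjoint, no x < −2 has h(x) = h(−2), so we compute h⁻¹(17): 17 lies in (−∞, 25], so solve −5x + 15 = 17: x = (17 − 15)/(−5) = −2/5.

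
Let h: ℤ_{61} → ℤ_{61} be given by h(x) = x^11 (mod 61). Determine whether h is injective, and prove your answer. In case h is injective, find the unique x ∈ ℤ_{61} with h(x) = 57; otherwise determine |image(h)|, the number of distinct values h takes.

Since 61 is prime, the nonzero elements of ℤ_{61} form a cyclic group of order 60.
As gcd(11, 60) = 1, raising to the 11th power is a bijection on this group: if s^11 ≡ t^11 then (st^{−1})^11 = 1, and the only element of order dividing gcd(11, 60) = 1 is 1, so s = t.
With h(0) = 0 this makes h injective on all of ℤ_{61}, hence bijective (finite equal-size domain and codomain). In particular h is injective.
Since h is injective, we find the preimage of 57. The inverse of x ↦ x^11 on (ℤ_{61})^× is x ↦ x^11, because 11·11 = 121 = 2·60 + 1 ≡ 1 (mod 60) and x^{60} = 1 for x ≠ 0 (Fermat). So h⁻¹(57) = 57^11 mod 61.
Repeated squaring mod 61: 57^1 ≡ 57, 57^2 ≡ 57² = 3249 ≡ 16, 57^4 ≡ 16² = 256 ≡ 12, 57^8 ≡ 12² = 144 ≡ 22. Since 11 = 8 + 2 + 1, 57^11 ≡ 22·16·57: 22·16 = 352 ≡ 47, then 47·57 = 2679 ≡ 56. So 57^11 ≡ 56 (mod 61).
Hence h⁻¹(57) = 56.

56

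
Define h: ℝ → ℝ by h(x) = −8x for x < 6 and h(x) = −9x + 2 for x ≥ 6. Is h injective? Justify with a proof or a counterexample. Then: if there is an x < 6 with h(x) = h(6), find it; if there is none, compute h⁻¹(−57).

59/9

Both pieces are strictly decreasing (slopes −8 and −9), so each is injective on its own interval.
The left piece maps (−∞, 6) onto (−48, ∞); the right piece maps [6, ∞) onto (−∞, −52].
These images are disjoint, so no value is attained by both pieces. Hence h is injective.
Because the two images are disjoint, no x < 6 has h(x) = h(6), so we compute h⁻¹(−57): −57 lies in (−∞, −52], so solve −9x + 2 = −57: x = (−57 − 2)/(−9) = 59/9.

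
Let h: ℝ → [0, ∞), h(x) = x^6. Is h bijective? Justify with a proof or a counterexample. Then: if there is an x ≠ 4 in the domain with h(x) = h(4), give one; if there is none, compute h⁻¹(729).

-4

h(4) = 4096 = (−4)^6 = h(−4) (since 6 is even), with 4 ≠ −4. So h is not injective, hence not bijective.
For the follow-up, such an x exists: taking x = −4 ∈ ℝ gives h(−4) = 4096 = h(4) with −4 ≠ 4.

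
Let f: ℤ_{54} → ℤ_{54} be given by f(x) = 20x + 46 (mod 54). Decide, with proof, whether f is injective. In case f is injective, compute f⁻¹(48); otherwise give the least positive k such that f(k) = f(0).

We have gcd(20, 54) = 2 > 1. Taking u = 0 and v = 27: f(0) = 46 and f(27) = 20·27 + 46 = 586 ≡ 46 (mod 54).
So f(0) = f(27) while 0 ≠ 27, therefore f is not injective.
Since f is not injective, we find the least positive k with f(k) = f(0): this means 20k ≡ 0 (mod 54), i.e. 54 ∣ 20k. Since gcd(20, 54) = 2, dividing through by 2 this holds exactly when 27 ∣ 10k, and as gcd(10, 27) = 1, exactly when 27 ∣ k.
The smallest positive such k is 27.

27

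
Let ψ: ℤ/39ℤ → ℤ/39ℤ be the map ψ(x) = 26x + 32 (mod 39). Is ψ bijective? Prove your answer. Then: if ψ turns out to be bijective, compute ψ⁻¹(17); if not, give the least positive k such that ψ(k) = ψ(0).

3

Recall that injectivity means: for all a, b in the domain, ψ(a) = ψ(b) implies a = b.
We have gcd(26, 39) = 13 > 1. Taking a = 0 and b = 3: ψ(0) = 32 and ψ(3) = 26·3 + 32 = 110 ≡ 32 (mod 39).
So ψ(0) = ψ(3) while 0 ≠ 3, hence ψ is not injective, hence not bijective.
Since ψ is not bijective, we find the least positive k with ψ(k) = ψ(0): this means 26k ≡ 0 (mod 39), i.e. 39 ∣ 26k. Since gcd(26, 39) = 13, dividing through by 13 this holds exactly when 3 ∣ 2k, and as gcd(2, 3) = 1, exactly when 3 ∣ k.
The smallest positive such k is 3.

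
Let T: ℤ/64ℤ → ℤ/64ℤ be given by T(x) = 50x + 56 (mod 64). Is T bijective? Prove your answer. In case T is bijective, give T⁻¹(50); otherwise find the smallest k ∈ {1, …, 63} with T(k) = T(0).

We have gcd(50, 64) = 2 > 1. Taking a = 0 and b = 32: T(0) = 56 and T(32) = 50·32 + 56 = 1656 ≡ 56 (mod 64).
So T(0) = T(32) while 0 ≠ 32, hence T is not injective, hence not bijective.
Since T is not bijective, we find the least positive k with T(k) = T(0): this means 50k ≡ 0 (mod 64), i.e. 64 ∣ 50k. Since gcd(50, 64) = 2, dividing through by 2 this holds exactly when 32 ∣ 25k, and as gcd(25, 32) = 1, exactly when 32 ∣ k.
The smallest positive such k is 32.

32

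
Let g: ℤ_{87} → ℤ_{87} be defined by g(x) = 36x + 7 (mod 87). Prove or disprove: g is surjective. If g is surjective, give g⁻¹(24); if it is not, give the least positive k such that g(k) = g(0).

29

Recall that surjectivity means every element of the codomain has a preimage under g.
Since gcd(36, 87) = 3, we have 36x ≡ 0 (mod 3) for all x, so g(x) ≡ 1 (mod 3).
But 0 ≢ 1 (mod 3), so 0 ∈ ℤ_{87} has no preimage. Hence g is not surjective.
Since g is not surjective, we find the least positive k with g(k) = g(0): this means 36k ≡ 0 (mod 87), i.e. 87 ∣ 36k. Since gcd(36, 87) = 3, dividing through by 3 this holds exactly when 29 ∣ 12k, and as gcd(12, 29) = 1, exactly when 29 ∣ k.
The smallest positive such k is 29.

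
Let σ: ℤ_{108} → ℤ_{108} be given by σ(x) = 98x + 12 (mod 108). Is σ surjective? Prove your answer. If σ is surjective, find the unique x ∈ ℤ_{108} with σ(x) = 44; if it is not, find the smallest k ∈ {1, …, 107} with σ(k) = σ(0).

54

Recall: σ is surjective if every y in the codomain equals σ(x) for some x in the domain.
Since gcd(98, 108) = 2, we have 98x ≡ 0 (mod 2) for all x, so σ(x) ≡ 0 (mod 2).
But 1 ≢ 0 (mod 2), so 1 ∈ ℤ_{108} has no preimage. Therefore σ is not surjective.
Since σ is not surjective, we find the least positive k with σ(k) = σ(0): this means 98k ≡ 0 (mod 108), i.e. 108 ∣ 98k. Since gcd(98, 108) = 2, dividing through by 2 this holds exactly when 54 ∣ 49k, and as gcd(49, 54) = 1, exactly when 54 ∣ k.
The smallest positive such k is 54.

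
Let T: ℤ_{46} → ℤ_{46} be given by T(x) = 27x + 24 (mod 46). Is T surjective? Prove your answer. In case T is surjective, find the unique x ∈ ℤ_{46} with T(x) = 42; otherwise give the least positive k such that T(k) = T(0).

16

Since gcd(27, 46) = 1, 27 is invertible modulo 46. Euclid's algorithm: 46 = 1·27 + 19, 27 = 1·19 + 8, 19 = 2·8 + 3, 8 = 2·3 + 2, 3 = 1·2 + 1; back-substituting gives 1 = 29·27 − 17·46, so 27⁻¹ ≡ 29 (mod 46).
For any y ∈ ℤ_{46}, x = 29(y − 24) mod 46 satisfies T(x) = 27·29(y − 24) + 24 ≡ y (since 27·29 ≡ 1 mod 46). So every y has a preimage.
Therefore T is surjective.
Since T is surjective, we compute T⁻¹(42): solve 27x + 24 ≡ 42 (mod 46), i.e. 27x ≡ 18 (mod 46).
Multiplying by 27⁻¹ = 29 gives x ≡ 29·18 = 522 = 11·46 + 16 ≡ 16 (mod 46).
Check: T(16) = 27·16 + 24 = 456 = 9·46 + 42 ≡ 42 (mod 46).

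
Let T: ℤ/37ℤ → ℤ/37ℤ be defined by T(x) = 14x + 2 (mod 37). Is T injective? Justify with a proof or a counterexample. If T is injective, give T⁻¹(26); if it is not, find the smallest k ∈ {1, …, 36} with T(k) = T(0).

Recall that injectivity means: for all a, b in the domain, T(a) = T(b) implies a = b.
If T(a) = T(b), then 14a ≡ 14b (mod 37). Because gcd(14, 37) = 1, we may cancel 14 to get a ≡ b (mod 37).
Thus T is injective.
We now compute 14⁻¹ mod 37 explicitly. Euclid's algorithm: 37 = 2·14 + 9, 14 = 1·9 + 5, 9 = 1·5 + 4, 5 = 1·4 + 1; back-substituting gives 1 = 8·14 − 3·37, so 14⁻¹ ≡ 8 (mod 37).
Since T is injective, we compute T⁻¹(26): solve 14x + 2 ≡ 26 (mod 37), i.e. 14x ≡ 24 (mod 37).
Multiplying by 14⁻¹ = 8 gives x ≡ 8·24 = 192 = 5·37 + 7 ≡ 7 (mod 37).
Check: T(7) = 14·7 + 2 = 100 = 2·37 + 26 ≡ 26 (mod 37).

7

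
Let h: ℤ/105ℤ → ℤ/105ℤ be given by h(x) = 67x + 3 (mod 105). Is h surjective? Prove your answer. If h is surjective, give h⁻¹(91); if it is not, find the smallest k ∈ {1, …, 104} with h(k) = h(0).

64

Since gcd(67, 105) = 1, 67 is invertible modulo 105. Euclid's algorithm: 105 = 1·67 + 38, 67 = 1·38 + 29, 38 = 1·29 + 9, 29 = 3·9 + 2, 9 = 4·2 + 1; back-substituting gives 1 = 58·67 − 37·105, so 67⁻¹ ≡ 58 (mod 105).
For any y ∈ ℤ/105ℤ, x = 58(y − 3) mod 105 satisfies h(x) = 67·58(y − 3) + 3 ≡ y (since 67·58 ≡ 1 mod 105). So every y has a preimage.
So h is surjective.
Since h is surjective, we compute h⁻¹(91): solve 67x + 3 ≡ 91 (mod 105), i.e. 67x ≡ 88 (mod 105).
Multiplying by 67⁻¹ = 58 gives x ≡ 58·88 = 5104 = 48·105 + 64 ≡ 64 (mod 105).
Check: h(64) = 67·64 + 3 = 4291 = 40·105 + 91 ≡ 91 (mod 105).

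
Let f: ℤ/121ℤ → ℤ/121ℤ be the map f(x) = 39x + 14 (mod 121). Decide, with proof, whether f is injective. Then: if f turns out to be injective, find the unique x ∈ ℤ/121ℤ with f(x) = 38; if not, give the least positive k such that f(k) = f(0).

103

Recall: injectivity means: for all a, b in the domain, f(a) = f(b) implies a = b.
If f(a) = f(b), then 39a ≡ 39b (mod 121). Because gcd(39, 121) = 1, we may cancel 39 to get a ≡ b (mod 121).
Therefore f is injective.
We now compute 39⁻¹ mod 121 explicitly. Euclid's algorithm: 121 = 3·39 + 4, 39 = 9·4 + 3, 4 = 1·3 + 1; back-substituting gives 1 = 90·39 − 29·121, so 39⁻¹ ≡ 90 (mod 121).
Since f is injective, we find f⁻¹(38): we need 39x ≡ 38 − 14 ≡ 24 (mod 121). Using 39⁻¹ = 90: x ≡ 90·24 = 2160 = 17·121 + 103, so x = 103.
Check: f(103) = 39·103 + 14 = 4031 = 33·121 + 38 ≡ 38 (mod 121).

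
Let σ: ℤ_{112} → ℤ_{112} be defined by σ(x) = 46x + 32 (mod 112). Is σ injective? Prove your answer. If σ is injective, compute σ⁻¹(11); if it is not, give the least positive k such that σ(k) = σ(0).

56

We have gcd(46, 112) = 2 > 1. Taking s = 0 and t = 56: σ(0) = 32 and σ(56) = 46·56 + 32 = 2608 ≡ 32 (mod 112).
So σ(0) = σ(56) while 0 ≠ 56, hence σ is not injective.
Since σ is not injective, we find the least positive k with σ(k) = σ(0): this means 46k ≡ 0 (mod 112), i.e. 112 ∣ 46k. Since gcd(46, 112) = 2, dividing through by 2 this holds exactly when 56 ∣ 23k, and as gcd(23, 56) = 1, exactly when 56 ∣ k.
The smallest positive such k is 56.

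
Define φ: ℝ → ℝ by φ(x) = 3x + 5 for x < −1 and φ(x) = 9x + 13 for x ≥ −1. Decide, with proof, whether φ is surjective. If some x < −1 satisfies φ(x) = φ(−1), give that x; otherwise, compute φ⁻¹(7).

-2/3

Both pieces are strictly increasing (slopes 3 and 9), so each is injective on its own interval.
The left piece maps (−∞, −1) onto (−∞, 2); the right piece maps [−1, ∞) onto [4, ∞).
The union (−∞, 2) ∪ [4, ∞) omits the interval between 2 and 4; in particular 2 has no preimage. So φ is not surjective.
Because the two images are disjoint, no x < −1 has φ(x) = φ(−1), so we compute φ⁻¹(7): 7 lies in [4, ∞), so solve 9x + 13 = 7: x = (7 − 13)/9 = −2/3.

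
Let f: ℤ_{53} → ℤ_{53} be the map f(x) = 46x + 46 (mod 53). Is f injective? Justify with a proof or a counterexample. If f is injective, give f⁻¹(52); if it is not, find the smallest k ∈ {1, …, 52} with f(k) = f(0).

Recall that injectivity means: for all u, v in the domain, f(u) = f(v) implies u = v.
If f(u) = f(v), then 46u ≡ 46v (mod 53). Because gcd(46, 53) = 1, we may cancel 46 to get u ≡ v (mod 53).
Therefore f is injective.
We now compute 46⁻¹ mod 53 explicitly. Euclid's algorithm: 53 = 1·46 + 7, 46 = 6·7 + 4, 7 = 1·4 + 3, 4 = 1·3 + 1; back-substituting gives 1 = 15·46 − 13·53, so 46⁻¹ ≡ 15 (mod 53).
Since f is injective, we compute f⁻¹(52): solve 46x + 46 ≡ 52 (mod 53), i.e. 46x ≡ 6 (mod 53).
Multiplying by 46⁻¹ = 15 gives x ≡ 15·6 = 90 = 1·53 + 37 ≡ 37 (mod 53).
Check: f(37) = 46·37 + 46 = 1748 = 32·53 + 52 ≡ 52 (mod 53).

37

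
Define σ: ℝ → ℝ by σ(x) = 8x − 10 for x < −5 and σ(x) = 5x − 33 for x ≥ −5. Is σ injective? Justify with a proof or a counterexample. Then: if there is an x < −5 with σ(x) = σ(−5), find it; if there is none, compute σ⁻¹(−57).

-6

Both pieces are strictly increasing (slopes 8 and 5), so each is injective on its own interval.
The left piece maps (−∞, −5) onto (−∞, −50); the right piece maps [−5, ∞) onto [−58, ∞).
These images overlap. In particular σ(−5) = −58 (right piece), and solving 8x − 10 = −58 on the left piece gives x = −6 < −5.
So σ(−6) = σ(−5) with −6 ≠ −5, and σ is not injective. This x = −6 is the requested value below −5.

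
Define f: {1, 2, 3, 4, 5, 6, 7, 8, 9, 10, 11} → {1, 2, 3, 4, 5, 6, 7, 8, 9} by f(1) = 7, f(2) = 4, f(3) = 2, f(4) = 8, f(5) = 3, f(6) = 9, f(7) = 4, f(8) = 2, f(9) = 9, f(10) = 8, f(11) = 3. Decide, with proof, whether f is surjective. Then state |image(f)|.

No element maps to 1, so f is not surjective.
The image of f is {2, 3, 4, 7, 8, 9}, which has 6 elements.

6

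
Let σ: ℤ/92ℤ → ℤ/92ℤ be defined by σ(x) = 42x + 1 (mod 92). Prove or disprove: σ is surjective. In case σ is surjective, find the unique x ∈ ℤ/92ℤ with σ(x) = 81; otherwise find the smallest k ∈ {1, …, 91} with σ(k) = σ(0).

46

Since gcd(42, 92) = 2, we have 42x ≡ 0 (mod 2) for all x, so σ(x) ≡ 1 (mod 2).
But 0 ≢ 1 (mod 2), so 0 ∈ ℤ/92ℤ has no preimage. Therefore σ is not surjective.
Since σ is not surjective, we find the least positive k with σ(k) = σ(0): this means 42k ≡ 0 (mod 92), i.e. 92 ∣ 42k. Since gcd(42, 92) = 2, dividing through by 2 this holds exactly when 46 ∣ 21k, and as gcd(21, 46) = 1, exactly when 46 ∣ k.
The smallest positive such k is 46.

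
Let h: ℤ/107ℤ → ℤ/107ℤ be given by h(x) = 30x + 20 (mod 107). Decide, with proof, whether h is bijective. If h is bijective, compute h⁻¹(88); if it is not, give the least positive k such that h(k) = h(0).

95

Recall that h is injective when h(x_1) = h(x_2) forces x_1 = x_2.
Suppose h(x_1) = h(x_2) in ℤ/107ℤ. Then 30x_1 + 20 ≡ 30x_2 + 20 (mod 107), thus 30(x_1 − x_2) ≡ 0 (mod 107).
Since gcd(30, 107) = 1, 30 is invertible modulo 107, thus x_1 − x_2 ≡ 0 (mod 107), i.e. x_1 = x_2.
We now compute 30⁻¹ mod 107 explicitly. Euclid's algorithm: 107 = 3·30 + 17, 30 = 1·17 + 13, 17 = 1·13 + 4, 13 = 3·4 + 1; back-substituting gives 1 = 25·30 − 7·107, so 30⁻¹ ≡ 25 (mod 107).
Then y ↦ 25(y − 20) is a two-sided inverse to h, so every y ∈ ℤ/107ℤ has a preimage.
Thus h is bijective.
Since h is bijective, we compute h⁻¹(88): solve 30x + 20 ≡ 88 (mod 107), i.e. 30x ≡ 68 (mod 107).
Multiplying by 30⁻¹ = 25 gives x ≡ 25·68 = 1700 = 15·107 + 95 ≡ 95 (mod 107).
Check: h(95) = 30·95 + 20 = 2870 = 26·107 + 88 ≡ 88 (mod 107).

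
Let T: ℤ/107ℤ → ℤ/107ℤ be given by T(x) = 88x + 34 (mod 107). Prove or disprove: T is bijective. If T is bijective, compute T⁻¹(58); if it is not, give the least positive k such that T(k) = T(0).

10

By definition, T is injective if T(x_1) = T(x_2) implies x_1 = x_2.
If T(x_1) = T(x_2), then 88x_1 ≡ 88x_2 (mod 107). Because gcd(88, 107) = 1, we may cancel 88 to get x_1 ≡ x_2 (mod 107).
We now compute 88⁻¹ mod 107 explicitly. Euclid's algorithm: 107 = 1·88 + 19, 88 = 4·19 + 12, 19 = 1·12 + 7, 12 = 1·7 + 5, 7 = 1·5 + 2, 5 = 2·2 + 1; back-substituting gives 1 = 45·88 − 37·107, so 88⁻¹ ≡ 45 (mod 107).
For any y ∈ ℤ/107ℤ, x = 45(y − 34) mod 107 satisfies T(x) = 88·45(y − 34) + 34 ≡ y (since 88·45 ≡ 1 mod 107). So every y has a preimage.
Therefore T is bijective.
Since T is bijective, we find T⁻¹(58): we need 88x ≡ 58 − 34 ≡ 24 (mod 107). Using 88⁻¹ = 45: x ≡ 45·24 = 1080 = 10·107 + 10, so x = 10.
Check: T(10) = 88·10 + 34 = 914 = 8·107 + 58 ≡ 58 (mod 107).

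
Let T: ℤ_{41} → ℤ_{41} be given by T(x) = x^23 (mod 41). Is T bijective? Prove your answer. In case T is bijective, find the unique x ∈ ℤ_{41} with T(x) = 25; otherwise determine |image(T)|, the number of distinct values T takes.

31

Since 41 is prime, the nonzero elements of ℤ_{41} form a cyclic group of order 40.
As gcd(23, 40) = 1, raising to the 23rd power is a bijection on this group: if s^23 ≡ t^23 then (st^{−1})^23 = 1, and the only element of order dividing gcd(23, 40) = 1 is 1, so s = t.
With T(0) = 0 this makes T injective on all of ℤ_{41}, hence bijective (finite equal-size domain and codomain). In particular T is bijective.
Since T is bijective, we find the preimage of 25. The inverse of x ↦ x^23 on (ℤ_{41})^× is x ↦ x^7, because 23·7 = 161 = 4·40 + 1 ≡ 1 (mod 40) and x^{40} = 1 for x ≠ 0 (Fermat). So T⁻¹(25) = 25^7 mod 41.
Repeated squaring mod 41: 25^1 ≡ 25, 25^2 ≡ 25² = 625 ≡ 10, 25^4 ≡ 10² = 100 ≡ 18. Since 7 = 4 + 2 + 1, 25^7 ≡ 18·10·25: 18·10 = 180 ≡ 16, then 16·25 = 400 ≡ 31. So 25^7 ≡ 31 (mod 41).
Hence T⁻¹(25) = 31.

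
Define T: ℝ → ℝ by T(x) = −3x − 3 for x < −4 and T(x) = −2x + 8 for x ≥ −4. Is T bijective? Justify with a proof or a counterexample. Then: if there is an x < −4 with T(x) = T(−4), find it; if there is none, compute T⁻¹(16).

Both pieces are strictly decreasing (slopes −3 and −2), so each is injective on its own interval.
The left piece maps (−∞, −4) onto (9, ∞); the right piece maps [−4, ∞) onto (−∞, 16].
These images overlap. In particular T(−4) = 16 (right piece), and solving −3x − 3 = 16 on the left piece gives x = −19/3 < −4.
So T(−19/3) = T(−4) with −19/3 ≠ −4, and T is not injective, hence not bijective. This x = −19/3 is the requested value below −4.

-19/3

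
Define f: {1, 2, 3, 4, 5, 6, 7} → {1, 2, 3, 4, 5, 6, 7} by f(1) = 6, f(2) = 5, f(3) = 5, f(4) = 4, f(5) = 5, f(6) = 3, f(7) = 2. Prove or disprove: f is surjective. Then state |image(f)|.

No element maps to 1, so f is not surjective.
The image of f is {2, 3, 4, 5, 6}, which has 5 elements.

5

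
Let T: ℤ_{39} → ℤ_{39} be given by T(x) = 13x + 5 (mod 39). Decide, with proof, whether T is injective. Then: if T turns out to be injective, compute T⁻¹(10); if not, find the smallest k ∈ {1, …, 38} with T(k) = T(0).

We have gcd(13, 39) = 13 > 1. Taking u = 0 and v = 3: T(0) = 5 and T(3) = 13·3 + 5 = 44 ≡ 5 (mod 39).
So T(0) = T(3) while 0 ≠ 3, therefore T is not injective.
Since T is not injective, we find the least positive k with T(k) = T(0): this means 13k ≡ 0 (mod 39), i.e. 39 ∣ 13k. Since gcd(13, 39) = 13, dividing through by 13 this holds exactly when 3 ∣ k.
The smallest positive such k is 3.

3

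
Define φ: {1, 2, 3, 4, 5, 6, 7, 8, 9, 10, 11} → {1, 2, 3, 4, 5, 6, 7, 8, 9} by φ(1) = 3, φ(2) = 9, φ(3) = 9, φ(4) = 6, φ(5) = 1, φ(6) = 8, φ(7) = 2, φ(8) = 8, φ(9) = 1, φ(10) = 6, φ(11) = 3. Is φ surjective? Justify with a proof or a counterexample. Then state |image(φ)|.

No element maps to 4, so φ is not surjective.
The image of φ is {1, 2, 3, 6, 8, 9}, which has 6 elements.

6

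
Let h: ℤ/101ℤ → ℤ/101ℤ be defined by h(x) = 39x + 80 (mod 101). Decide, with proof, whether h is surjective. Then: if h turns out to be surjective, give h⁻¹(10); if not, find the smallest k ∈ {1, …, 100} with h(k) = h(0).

50

By definition, surjectivity means every element of the codomain has a preimage under h.
Since gcd(39, 101) = 1, 39 is invertible modulo 101. Euclid's algorithm: 101 = 2·39 + 23, 39 = 1·23 + 16, 23 = 1·16 + 7, 16 = 2·7 + 2, 7 = 3·2 + 1; back-substituting gives 1 = 57·39 − 22·101, so 39⁻¹ ≡ 57 (mod 101).
Then y ↦ 57(y − 80) is a two-sided inverse to h, so every y ∈ ℤ/101ℤ has a preimage.
So h is surjective.
Since h is surjective, we find h⁻¹(10): we need 39x ≡ 10 − 80 ≡ 31 (mod 101). Using 39⁻¹ = 57: x ≡ 57·31 = 1767 = 17·101 + 50, so x = 50.
Check: h(50) = 39·50 + 80 = 2030 = 20·101 + 10 ≡ 10 (mod 101).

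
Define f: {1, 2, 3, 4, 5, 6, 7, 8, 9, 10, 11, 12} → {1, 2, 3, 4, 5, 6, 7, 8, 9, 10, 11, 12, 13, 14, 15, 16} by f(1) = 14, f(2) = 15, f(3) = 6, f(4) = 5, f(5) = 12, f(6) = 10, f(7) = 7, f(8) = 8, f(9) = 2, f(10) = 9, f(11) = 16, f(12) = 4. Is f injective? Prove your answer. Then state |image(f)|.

The values f(1), …, f(12) are 14, 15, 6, 5, 12, 10, 7, 8, 2, 9, 16, 4 — all distinct.
So f(s) = f(t) only when s = t, and f is injective.
The image of f is {2, 4, 5, 6, 7, 8, 9, 10, 12, 14, 15, 16}, which has 12 elements.

12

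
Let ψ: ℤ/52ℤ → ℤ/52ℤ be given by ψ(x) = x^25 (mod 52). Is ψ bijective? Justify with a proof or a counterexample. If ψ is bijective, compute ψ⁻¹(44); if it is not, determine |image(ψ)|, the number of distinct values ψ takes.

ψ(0) = 0^25 = 0.
ψ(26): Repeated squaring mod 52: 26^1 ≡ 26, 26^2 ≡ 26² = 676 ≡ 0, 26^4 ≡ 0² = 0, 26^8 ≡ 0² = 0, 26^16 ≡ 0² = 0. Since 25 = 16 + 8 + 1, 26^25 ≡ 0·0·26: 0·0 = 0, then 0·26 = 0. So 26^25 ≡ 0 (mod 52).
So ψ(0) = ψ(26) = 0 while 0 ≠ 26, so ψ is not injective, hence not bijective.
Since ψ is not bijective, we determine |image(ψ)|. Computing x^25 mod 52 for each x (by repeated squaring, reducing mod 52 at every step), the values ψ(0), ψ(1), …, ψ(51) are: 0, 1, 28, 3, 4, 5, 32, 7, 8, 9, 36, 11, 12, 13, 40, 15, 16, 17, 44, 19, 20, 21, 48, 23, 24, 25, 0, 27, 28, 29, 4, 31, 32, 33, 8, 35, 36, 37, 12, 39, 40, 41, 16, 43, 44, 45, 20, 47, 48, 49, 24, 51.
The distinct values are {0, 1, 3, 4, 5, 7, 8, 9, 11, 12, 13, 15, 16, 17, 19, 20, 21, 23, 24, 25, 27, 28, 29, 31, 32, 33, 35, 36, 37, 39, 40, 41, 43, 44, 45, 47, 48, 49, 51}; there are 39 of them.

39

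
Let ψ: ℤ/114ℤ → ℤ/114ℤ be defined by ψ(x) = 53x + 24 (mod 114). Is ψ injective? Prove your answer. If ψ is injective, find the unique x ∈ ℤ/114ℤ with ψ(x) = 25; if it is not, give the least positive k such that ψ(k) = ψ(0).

71

Suppose ψ(x_1) = ψ(x_2) in ℤ/114ℤ. Then 53x_1 + 24 ≡ 53x_2 + 24 (mod 114), hence 53(x_1 − x_2) ≡ 0 (mod 114).
Since gcd(53, 114) = 1, 53 is invertible modulo 114, so x_1 − x_2 ≡ 0 (mod 114), i.e. x_1 = x_2.
So ψ is injective.
We now compute 53⁻¹ mod 114 explicitly. Euclid's algorithm: 114 = 2·53 + 8, 53 = 6·8 + 5, 8 = 1·5 + 3, 5 = 1·3 + 2, 3 = 1·2 + 1; back-substituting gives 1 = 71·53 − 33·114, so 53⁻¹ ≡ 71 (mod 114).
Since ψ is injective, we find ψ⁻¹(25): we need 53x ≡ 25 − 24 ≡ 1 (mod 114). Using 53⁻¹ = 71: x ≡ 71·1 = 71, so x = 71.
Check: ψ(71) = 53·71 + 24 = 3787 = 33·114 + 25 ≡ 25 (mod 114).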